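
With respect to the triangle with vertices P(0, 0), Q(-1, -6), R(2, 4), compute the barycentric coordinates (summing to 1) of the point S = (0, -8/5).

(2/5, 2/5, 1/5)

Signed area of the reference triangle: [PQR] = ½·(0·(-6−4) + (-1)·(4−0) + 2·(0−(-6))) = ½·(0 − 4 + 12) = 4.
[SQR] = ½·(0·(-6−4) + (-1)·(4−(-8/5)) + 2·(-8/5−(-6))) = ½·(0 − 28/5 + 44/5) = 8/5, so the P-coordinate is (8/5)/4 = 2/5.
[PSR] = ½·(0·(-8/5−4) + 0·(4−0) + 2·(0−(-8/5))) = ½·(0 + 0 + 16/5) = 8/5, so the Q-coordinate is 2/5.
[PQS] = ½·(0·(-6−(-8/5)) + (-1)·(-8/5−0) + 0·(0−(-6))) = ½·(0 + 8/5 + 0) = 4/5, so the R-coordinate is 1/5.
Check: 2/5 + 2/5 + 1/5 = 1.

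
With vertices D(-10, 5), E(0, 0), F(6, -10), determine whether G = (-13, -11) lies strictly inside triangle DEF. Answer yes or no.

Barycentric coordinates of G: (14/5, -43/10, 5/2).
The three coordinates are positive, negative, positive; a point is interior exactly when all three are positive.

no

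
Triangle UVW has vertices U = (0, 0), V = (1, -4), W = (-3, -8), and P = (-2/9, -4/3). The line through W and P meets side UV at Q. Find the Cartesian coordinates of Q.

(1/8, -1/2)

Barycentric coordinates of P with respect to UVW: (7/9, 1/9, 1/9).
On side UV the W-coordinate is zero; dropping P's W-weight 1/9 and renormalizing the remaining 7/9 : 1/9 gives weights 7/8, 1/8 on U, V.
Q = (7/8)·(0, 0) + (1/8)·(1, -4) = (1/8, -1/2).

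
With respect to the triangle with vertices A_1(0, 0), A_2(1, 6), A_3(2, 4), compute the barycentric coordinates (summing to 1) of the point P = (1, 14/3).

Signed area of the reference triangle: [A_1A_2A_3] = ½·(0·(6−4) + 1·(4−0) + 2·(0−6)) = ½·(0 + 4 − 12) = -4.
[PA_2A_3] = ½·(1·(6−4) + 1·(4−(14/3)) + 2·(14/3−6)) = ½·(2 − 2/3 − 8/3) = -2/3, so the A_1-coordinate is (-2/3)/(-4) = 1/6.
[A_1PA_3] = ½·(0·(14/3−4) + 1·(4−0) + 2·(0−(14/3))) = ½·(0 + 4 − 28/3) = -8/3, so the A_2-coordinate is 2/3.
[A_1A_2P] = ½·(0·(6−(14/3)) + 1·(14/3−0) + 1·(0−6)) = ½·(0 + 14/3 − 6) = -2/3, so the A_3-coordinate is 1/6.
Check: 1/6 + 2/3 + 1/6 = 1.

(1/6, 2/3, 1/6)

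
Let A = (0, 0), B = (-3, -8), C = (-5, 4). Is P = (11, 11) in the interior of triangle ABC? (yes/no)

no

Barycentric coordinates of P: (103/26, -99/52, -55/52).
The three coordinates are positive, negative, negative; a point is interior exactly when all three are positive.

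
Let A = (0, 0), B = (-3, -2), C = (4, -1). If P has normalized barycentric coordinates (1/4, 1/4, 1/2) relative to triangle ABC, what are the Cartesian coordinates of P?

P = (1/4)·A + (1/4)·B + (1/2)·C.
x-coordinate: (1/4)·0 + (1/4)·(-3) + (1/2)·4 = 5/4.
y-coordinate: (1/4)·0 + (1/4)·(-2) + (1/2)·(-1) = -1.

(5/4, -1)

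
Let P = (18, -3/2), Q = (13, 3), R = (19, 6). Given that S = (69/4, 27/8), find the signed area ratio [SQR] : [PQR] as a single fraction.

[PQR] = ½·(18·(3−6) + 13·(6−(-3/2)) + 19·(-3/2−3)) = ½·(-54 + 195/2 − 171/2) = -21.
[SQR] = ½·((69/4)·(3−6) + 13·(6−(27/8)) + 19·(27/8−3)) = ½·(-207/4 + 273/8 + 57/8) = -21/4, so the ratio is (-21/4)/(-21) = 1/4.

1/4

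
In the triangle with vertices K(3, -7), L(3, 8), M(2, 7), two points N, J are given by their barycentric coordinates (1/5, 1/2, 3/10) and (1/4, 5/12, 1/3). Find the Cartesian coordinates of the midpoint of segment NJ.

Barycentric coordinates of the midpoint are the average: (9/40, 11/24, 19/60).
Converting: (9/40)·K + (11/24)·L + (19/60)·M = (161/60, 517/120).

(161/60, 517/120)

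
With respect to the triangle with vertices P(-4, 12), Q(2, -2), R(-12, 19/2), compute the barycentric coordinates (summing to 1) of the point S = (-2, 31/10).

(1/5, 3/5, 1/5)

Signed area of the reference triangle: [PQR] = ½·((-4)·(-2−(19/2)) + 2·(19/2−12) + (-12)·(12−(-2))) = ½·(46 − 5 − 168) = -127/2.
[SQR] = ½·((-2)·(-2−(19/2)) + 2·(19/2−(31/10)) + (-12)·(31/10−(-2))) = ½·(23 + 64/5 − 306/5) = -127/10, so the P-coordinate is (-127/10)/(-127/2) = 1/5.
[PSR] = ½·((-4)·(31/10−(19/2)) + (-2)·(19/2−12) + (-12)·(12−(31/10))) = ½·(128/5 + 5 − 534/5) = -381/10, so the Q-coordinate is 3/5.
[PQS] = ½·((-4)·(-2−(31/10)) + 2·(31/10−12) + (-2)·(12−(-2))) = ½·(102/5 − 89/5 − 28) = -127/10, so the R-coordinate is 1/5.
Check: 1/5 + 3/5 + 1/5 = 1.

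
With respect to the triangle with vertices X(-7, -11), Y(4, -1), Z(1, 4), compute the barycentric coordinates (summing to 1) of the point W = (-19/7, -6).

Signed area of the reference triangle: [XYZ] = ½·((-7)·(-1−4) + 4·(4−(-11)) + 1·(-11−(-1))) = ½·(35 + 60 − 10) = 85/2.
[WYZ] = ½·((-19/7)·(-1−4) + 4·(4−(-6)) + 1·(-6−(-1))) = ½·(95/7 + 40 − 5) = 170/7, so the X-coordinate is (170/7)/(85/2) = 4/7.
[XWZ] = ½·((-7)·(-6−4) + (-19/7)·(4−(-11)) + 1·(-11−(-6))) = ½·(70 − 285/7 − 5) = 85/7, so the Y-coordinate is 2/7.
[XYW] = ½·((-7)·(-1−(-6)) + 4·(-6−(-11)) + (-19/7)·(-11−(-1))) = ½·(-35 + 20 + 190/7) = 85/14, so the Z-coordinate is 1/7.

(4/7, 2/7, 1/7)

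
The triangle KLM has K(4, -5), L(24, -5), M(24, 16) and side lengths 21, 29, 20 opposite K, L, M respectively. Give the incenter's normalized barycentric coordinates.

(3/10, 29/70, 2/7)

The incenter has barycentric coordinates proportional to the opposite side lengths: (21 : 29 : 20).
Normalizing by 21+29+20 = 70 gives (3/10, 29/70, 2/7).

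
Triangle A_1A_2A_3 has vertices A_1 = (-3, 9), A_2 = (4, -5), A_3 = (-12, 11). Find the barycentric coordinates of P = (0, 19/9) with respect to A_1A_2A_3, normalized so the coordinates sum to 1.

Signed area of the reference triangle: [A_1A_2A_3] = ½·((-3)·(-5−11) + 4·(11−9) + (-12)·(9−(-5))) = ½·(48 + 8 − 168) = -56.
[PA_2A_3] = ½·(0·(-5−11) + 4·(11−(19/9)) + (-12)·(19/9−(-5))) = ½·(0 + 320/9 − 256/3) = -224/9, so the A_1-coordinate is (-224/9)/(-56) = 4/9.
[A_1PA_3] = ½·((-3)·(19/9−11) + 0·(11−9) + (-12)·(9−(19/9))) = ½·(80/3 + 0 − 248/3) = -28, so the A_2-coordinate is 1/2.
[A_1A_2P] = ½·((-3)·(-5−(19/9)) + 4·(19/9−9) + 0·(9−(-5))) = ½·(64/3 − 248/9 + 0) = -28/9, so the A_3-coordinate is 1/18.
Check: 4/9 + 1/2 + 1/18 = 1.

(4/9, 1/2, 1/18)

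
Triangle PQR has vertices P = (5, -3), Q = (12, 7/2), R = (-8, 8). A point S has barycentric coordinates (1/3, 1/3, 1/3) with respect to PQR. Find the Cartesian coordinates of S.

(3, 17/6)

S = (1/3)·P + (1/3)·Q + (1/3)·R.
x-coordinate: (1/3)·5 + (1/3)·12 + (1/3)·(-8) = 3.
y-coordinate: (1/3)·(-3) + (1/3)·(7/2) + (1/3)·8 = 17/6.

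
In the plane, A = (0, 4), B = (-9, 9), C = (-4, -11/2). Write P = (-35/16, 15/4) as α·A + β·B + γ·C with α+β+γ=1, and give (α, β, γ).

(11/16, 3/16, 1/8)

Signed area of the reference triangle: [ABC] = ½·(0·(9−(-11/2)) + (-9)·(-11/2−4) + (-4)·(4−9)) = ½·(0 + 171/2 + 20) = 211/4.
[PBC] = ½·((-35/16)·(9−(-11/2)) + (-9)·(-11/2−(15/4)) + (-4)·(15/4−9)) = ½·(-1015/32 + 333/4 + 21) = 2321/64, so the A-coordinate is (2321/64)/(211/4) = 11/16.
[APC] = ½·(0·(15/4−(-11/2)) + (-35/16)·(-11/2−4) + (-4)·(4−(15/4))) = ½·(0 + 665/32 − 1) = 633/64, so the B-coordinate is 3/16.
[ABP] = ½·(0·(9−(15/4)) + (-9)·(15/4−4) + (-35/16)·(4−9)) = ½·(0 + 9/4 + 175/16) = 211/32, so the C-coordinate is 1/8.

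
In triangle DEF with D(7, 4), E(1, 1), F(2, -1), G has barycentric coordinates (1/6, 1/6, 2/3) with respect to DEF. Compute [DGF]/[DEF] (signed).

The signed ratio [DGF]/[DEF] equals the barycentric coordinate of G at vertex E, which is 1/6.

1/6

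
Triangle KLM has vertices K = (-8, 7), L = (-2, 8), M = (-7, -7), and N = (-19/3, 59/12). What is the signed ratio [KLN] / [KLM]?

[KLM] = ½·((-8)·(8−(-7)) + (-2)·(-7−7) + (-7)·(7−8)) = ½·(-120 + 28 + 7) = -85/2.
[KLN] = ½·((-8)·(8−(59/12)) + (-2)·(59/12−7) + (-19/3)·(7−8)) = ½·(-74/3 + 25/6 + 19/3) = -85/12, so the ratio is (-85/12)/(-85/2) = 1/6.

1/6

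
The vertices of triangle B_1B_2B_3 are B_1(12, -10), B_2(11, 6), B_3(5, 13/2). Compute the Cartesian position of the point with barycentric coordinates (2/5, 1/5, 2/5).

M = (2/5)·B_1 + (1/5)·B_2 + (2/5)·B_3.
x-coordinate: (2/5)·12 + (1/5)·11 + (2/5)·5 = 9.
y-coordinate: (2/5)·(-10) + (1/5)·6 + (2/5)·(13/2) = -1/5.

(9, -1/5)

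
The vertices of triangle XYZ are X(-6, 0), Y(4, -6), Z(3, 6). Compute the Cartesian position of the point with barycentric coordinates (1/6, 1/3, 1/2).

(11/6, 1)

W = (1/6)·X + (1/3)·Y + (1/2)·Z.
x-coordinate: (1/6)·(-6) + (1/3)·4 + (1/2)·3 = 11/6.
y-coordinate: (1/6)·0 + (1/3)·(-6) + (1/2)·6 = 1.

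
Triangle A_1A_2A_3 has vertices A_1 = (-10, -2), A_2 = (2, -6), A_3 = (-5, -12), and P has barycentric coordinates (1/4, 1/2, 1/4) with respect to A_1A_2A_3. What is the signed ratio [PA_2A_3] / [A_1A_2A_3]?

1/4

The signed ratio [PA_2A_3]/[A_1A_2A_3] equals the barycentric coordinate of P at vertex A_1, which is 1/4.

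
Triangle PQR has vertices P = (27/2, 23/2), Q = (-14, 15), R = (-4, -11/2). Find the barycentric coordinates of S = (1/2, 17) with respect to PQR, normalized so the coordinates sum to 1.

Signed area of the reference triangle: [PQR] = ½·((27/2)·(15−(-11/2)) + (-14)·(-11/2−(23/2)) + (-4)·(23/2−15)) = ½·(1107/4 + 238 + 14) = 2115/8.
[SQR] = ½·((1/2)·(15−(-11/2)) + (-14)·(-11/2−17) + (-4)·(17−15)) = ½·(41/4 + 315 − 8) = 1269/8, so the P-coordinate is (1269/8)/(2115/8) = 3/5.
[PSR] = ½·((27/2)·(17−(-11/2)) + (1/2)·(-11/2−(23/2)) + (-4)·(23/2−17)) = ½·(1215/4 − 17/2 + 22) = 1269/8, so the Q-coordinate is 3/5.
[PQS] = ½·((27/2)·(15−17) + (-14)·(17−(23/2)) + (1/2)·(23/2−15)) = ½·(-27 − 77 − 7/4) = -423/8, so the R-coordinate is -1/5.

(3/5, 3/5, -1/5)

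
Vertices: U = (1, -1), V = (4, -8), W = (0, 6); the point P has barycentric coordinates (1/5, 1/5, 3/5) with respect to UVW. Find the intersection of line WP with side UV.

(5/2, -9/2)

Line WP meets UV where the W-coordinate vanishes; zeroing P's W-weight and renormalizing leaves U, V-weights 1/5 : 1/5 → (1/2, 1/2).
So Q = (1/2)·U + (1/2)·V = (5/2, -9/2).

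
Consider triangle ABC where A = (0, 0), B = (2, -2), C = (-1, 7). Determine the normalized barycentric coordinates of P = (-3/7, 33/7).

(1/7, 1/7, 5/7)

Signed area of the reference triangle: [ABC] = ½·(0·(-2−7) + 2·(7−0) + (-1)·(0−(-2))) = ½·(0 + 14 − 2) = 6.
[PBC] = ½·((-3/7)·(-2−7) + 2·(7−(33/7)) + (-1)·(33/7−(-2))) = ½·(27/7 + 32/7 − 47/7) = 6/7, so the A-coordinate is (6/7)/6 = 1/7.
[APC] = ½·(0·(33/7−7) + (-3/7)·(7−0) + (-1)·(0−(33/7))) = ½·(0 − 3 + 33/7) = 6/7, so the B-coordinate is 1/7.
[ABP] = ½·(0·(-2−(33/7)) + 2·(33/7−0) + (-3/7)·(0−(-2))) = ½·(0 + 66/7 − 6/7) = 30/7, so the C-coordinate is 5/7.
Check: 1/7 + 1/7 + 5/7 = 1.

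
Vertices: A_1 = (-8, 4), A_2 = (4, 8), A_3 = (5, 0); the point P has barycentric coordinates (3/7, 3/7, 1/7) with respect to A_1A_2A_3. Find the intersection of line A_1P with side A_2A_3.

Line A_1P meets A_2A_3 where the A_1-coordinate vanishes; zeroing P's A_1-weight and renormalizing leaves A_2, A_3-weights 3/7 : 1/7 → (3/4, 1/4).
So Q = (3/4)·A_2 + (1/4)·A_3 = (17/4, 6).

(17/4, 6)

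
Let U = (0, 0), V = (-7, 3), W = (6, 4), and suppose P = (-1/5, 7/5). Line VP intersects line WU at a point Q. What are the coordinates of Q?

(3/2, 1)

Barycentric coordinates of P with respect to UVW: (3/5, 1/5, 1/5).
On side WU the V-coordinate is zero; dropping P's V-weight 1/5 and renormalizing the remaining 1/5 : 3/5 gives weights 1/4, 3/4 on W, U.
Q = (1/4)·(6, 4) + (3/4)·(0, 0) = (3/2, 1).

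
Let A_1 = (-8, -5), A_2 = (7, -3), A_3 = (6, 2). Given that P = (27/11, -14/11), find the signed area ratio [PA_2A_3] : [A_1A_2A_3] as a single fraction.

3/11

[A_1A_2A_3] = ½·((-8)·(-3−2) + 7·(2−(-5)) + 6·(-5−(-3))) = ½·(40 + 49 − 12) = 77/2.
[PA_2A_3] = ½·((27/11)·(-3−2) + 7·(2−(-14/11)) + 6·(-14/11−(-3))) = ½·(-135/11 + 252/11 + 114/11) = 21/2, so the ratio is (21/2)/(77/2) = 3/11.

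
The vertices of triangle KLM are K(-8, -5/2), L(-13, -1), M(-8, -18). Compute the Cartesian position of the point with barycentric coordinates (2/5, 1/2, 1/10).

N = (2/5)·K + (1/2)·L + (1/10)·M.
x-coordinate: (2/5)·(-8) + (1/2)·(-13) + (1/10)·(-8) = -21/2.
y-coordinate: (2/5)·(-5/2) + (1/2)·(-1) + (1/10)·(-18) = -33/10.

(-21/2, -33/10)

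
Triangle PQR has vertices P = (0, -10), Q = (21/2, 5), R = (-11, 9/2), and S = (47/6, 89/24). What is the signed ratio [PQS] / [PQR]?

[PQR] = ½·(0·(5−(9/2)) + (21/2)·(9/2−(-10)) + (-11)·(-10−5)) = ½·(0 + 609/4 + 165) = 1269/8.
[PQS] = ½·(0·(5−(89/24)) + (21/2)·(89/24−(-10)) + (47/6)·(-10−5)) = ½·(0 + 2303/16 − 235/2) = 423/32, so the ratio is (423/32)/(1269/8) = 1/12.

1/12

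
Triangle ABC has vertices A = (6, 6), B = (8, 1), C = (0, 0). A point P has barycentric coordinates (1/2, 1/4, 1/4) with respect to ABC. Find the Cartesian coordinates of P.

(5, 13/4)

P = (1/2)·A + (1/4)·B + (1/4)·C.
x-coordinate: (1/2)·6 + (1/4)·8 + (1/4)·0 = 5.
y-coordinate: (1/2)·6 + (1/4)·1 + (1/4)·0 = 13/4.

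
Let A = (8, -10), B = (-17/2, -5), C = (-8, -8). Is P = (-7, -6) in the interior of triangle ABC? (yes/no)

Barycentric coordinates of P: (4/47, 34/47, 9/47).
The three coordinates are positive, positive, positive; a point is interior exactly when all three are positive.

yes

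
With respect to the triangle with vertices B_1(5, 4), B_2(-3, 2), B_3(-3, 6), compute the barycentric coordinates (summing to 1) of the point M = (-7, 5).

(-1/2, 1/2, 1)

Signed area of the reference triangle: [B_1B_2B_3] = ½·(5·(2−6) + (-3)·(6−4) + (-3)·(4−2)) = ½·(-20 − 6 − 6) = -16.
[MB_2B_3] = ½·((-7)·(2−6) + (-3)·(6−5) + (-3)·(5−2)) = ½·(28 − 3 − 9) = 8, so the B_1-coordinate is 8/(-16) = -1/2.
[B_1MB_3] = ½·(5·(5−6) + (-7)·(6−4) + (-3)·(4−5)) = ½·(-5 − 14 + 3) = -8, so the B_2-coordinate is 1/2.
[B_1B_2M] = ½·(5·(2−5) + (-3)·(5−4) + (-7)·(4−2)) = ½·(-15 − 3 − 14) = -16, so the B_3-coordinate is 1.
Check: -1/2 + 1/2 + 1 = 1.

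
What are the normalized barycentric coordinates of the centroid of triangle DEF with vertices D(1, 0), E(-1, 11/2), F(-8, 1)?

The centroid is the average of the vertices, so each weight is 1/3.

(1/3, 1/3, 1/3)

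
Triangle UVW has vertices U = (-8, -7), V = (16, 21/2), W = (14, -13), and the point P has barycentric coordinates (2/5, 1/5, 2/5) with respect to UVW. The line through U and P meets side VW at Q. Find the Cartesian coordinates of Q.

Line UP meets VW where the U-coordinate vanishes; zeroing P's U-weight and renormalizing leaves V, W-weights 1/5 : 2/5 → (1/3, 2/3).
So Q = (1/3)·V + (2/3)·W = (44/3, -31/6).

(44/3, -31/6)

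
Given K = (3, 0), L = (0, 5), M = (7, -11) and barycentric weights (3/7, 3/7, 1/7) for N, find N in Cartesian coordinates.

(16/7, 4/7)

N = (3/7)·K + (3/7)·L + (1/7)·M.
x-coordinate: (3/7)·3 + (3/7)·0 + (1/7)·7 = 16/7.
y-coordinate: (3/7)·0 + (3/7)·5 + (1/7)·(-11) = 4/7.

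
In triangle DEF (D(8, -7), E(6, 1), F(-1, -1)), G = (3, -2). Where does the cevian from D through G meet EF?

Barycentric coordinates of G with respect to DEF: (1/4, 1/4, 1/2).
On side EF the D-coordinate is zero; dropping G's D-weight 1/4 and renormalizing the remaining 1/4 : 1/2 gives weights 1/3, 2/3 on E, F.
H = (1/3)·(6, 1) + (2/3)·(-1, -1) = (4/3, -1/3).

(4/3, -1/3)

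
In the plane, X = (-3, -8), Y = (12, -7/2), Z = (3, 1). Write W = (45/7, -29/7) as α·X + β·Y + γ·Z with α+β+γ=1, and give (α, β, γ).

Signed area of the reference triangle: [XYZ] = ½·((-3)·(-7/2−1) + 12·(1−(-8)) + 3·(-8−(-7/2))) = ½·(27/2 + 108 − 27/2) = 54.
[WYZ] = ½·((45/7)·(-7/2−1) + 12·(1−(-29/7)) + 3·(-29/7−(-7/2))) = ½·(-405/14 + 432/7 − 27/14) = 108/7, so the X-coordinate is (108/7)/54 = 2/7.
[XWZ] = ½·((-3)·(-29/7−1) + (45/7)·(1−(-8)) + 3·(-8−(-29/7))) = ½·(108/7 + 405/7 − 81/7) = 216/7, so the Y-coordinate is 4/7.
[XYW] = ½·((-3)·(-7/2−(-29/7)) + 12·(-29/7−(-8)) + (45/7)·(-8−(-7/2))) = ½·(-27/14 + 324/7 − 405/14) = 54/7, so the Z-coordinate is 1/7.
Check: 2/7 + 4/7 + 1/7 = 1.

(2/7, 4/7, 1/7)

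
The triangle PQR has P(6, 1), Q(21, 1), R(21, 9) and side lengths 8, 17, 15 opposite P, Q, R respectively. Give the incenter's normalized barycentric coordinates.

The incenter has barycentric coordinates proportional to the opposite side lengths: (8 : 17 : 15).
Normalizing by 8+17+15 = 40 gives (1/5, 17/40, 3/8).

(1/5, 17/40, 3/8)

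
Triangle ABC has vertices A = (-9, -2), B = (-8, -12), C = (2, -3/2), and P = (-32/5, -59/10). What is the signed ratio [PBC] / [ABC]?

2/5

[ABC] = ½·((-9)·(-12−(-3/2)) + (-8)·(-3/2−(-2)) + 2·(-2−(-12))) = ½·(189/2 − 4 + 20) = 221/4.
[PBC] = ½·((-32/5)·(-12−(-3/2)) + (-8)·(-3/2−(-59/10)) + 2·(-59/10−(-12))) = ½·(336/5 − 176/5 + 61/5) = 221/10, so the ratio is (221/10)/(221/4) = 2/5.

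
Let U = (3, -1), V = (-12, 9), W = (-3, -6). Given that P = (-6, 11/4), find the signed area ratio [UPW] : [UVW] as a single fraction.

1/2

[UVW] = ½·(3·(9−(-6)) + (-12)·(-6−(-1)) + (-3)·(-1−9)) = ½·(45 + 60 + 30) = 135/2.
[UPW] = ½·(3·(11/4−(-6)) + (-6)·(-6−(-1)) + (-3)·(-1−(11/4))) = ½·(105/4 + 30 + 45/4) = 135/4, so the ratio is (135/4)/(135/2) = 1/2.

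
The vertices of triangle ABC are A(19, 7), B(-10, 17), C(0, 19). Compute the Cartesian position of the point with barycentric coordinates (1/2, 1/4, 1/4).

P = (1/2)·A + (1/4)·B + (1/4)·C.
x-coordinate: (1/2)·19 + (1/4)·(-10) + (1/4)·0 = 7.
y-coordinate: (1/2)·7 + (1/4)·17 + (1/4)·19 = 25/2.

(7, 25/2)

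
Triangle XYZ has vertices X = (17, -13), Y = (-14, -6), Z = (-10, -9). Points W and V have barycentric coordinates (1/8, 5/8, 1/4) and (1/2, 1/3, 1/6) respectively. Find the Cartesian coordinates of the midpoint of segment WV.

(-167/48, -141/16)

Barycentric coordinates of the midpoint are the average: (5/16, 23/48, 5/24).
Converting: (5/16)·X + (23/48)·Y + (5/24)·Z = (-167/48, -141/16).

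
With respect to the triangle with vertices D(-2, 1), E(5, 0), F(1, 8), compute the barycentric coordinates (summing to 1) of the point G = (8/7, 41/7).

(1/7, 1/7, 5/7)

Signed area of the reference triangle: [DEF] = ½·((-2)·(0−8) + 5·(8−1) + 1·(1−0)) = ½·(16 + 35 + 1) = 26.
[GEF] = ½·((8/7)·(0−8) + 5·(8−(41/7)) + 1·(41/7−0)) = ½·(-64/7 + 75/7 + 41/7) = 26/7, so the D-coordinate is (26/7)/26 = 1/7.
[DGF] = ½·((-2)·(41/7−8) + (8/7)·(8−1) + 1·(1−(41/7))) = ½·(30/7 + 8 − 34/7) = 26/7, so the E-coordinate is 1/7.
[DEG] = ½·((-2)·(0−(41/7)) + 5·(41/7−1) + (8/7)·(1−0)) = ½·(82/7 + 170/7 + 8/7) = 130/7, so the F-coordinate is 5/7.
Check: 1/7 + 1/7 + 5/7 = 1.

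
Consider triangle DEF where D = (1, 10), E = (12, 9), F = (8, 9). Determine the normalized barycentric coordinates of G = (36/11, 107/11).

(8/11, 1/11, 2/11)

Signed area of the reference triangle: [DEF] = ½·(1·(9−9) + 12·(9−10) + 8·(10−9)) = ½·(0 − 12 + 8) = -2.
[GEF] = ½·((36/11)·(9−9) + 12·(9−(107/11)) + 8·(107/11−9)) = ½·(0 − 96/11 + 64/11) = -16/11, so the D-coordinate is (-16/11)/(-2) = 8/11.
[DGF] = ½·(1·(107/11−9) + (36/11)·(9−10) + 8·(10−(107/11))) = ½·(8/11 − 36/11 + 24/11) = -2/11, so the E-coordinate is 1/11.
[DEG] = ½·(1·(9−(107/11)) + 12·(107/11−10) + (36/11)·(10−9)) = ½·(-8/11 − 36/11 + 36/11) = -4/11, so the F-coordinate is 2/11.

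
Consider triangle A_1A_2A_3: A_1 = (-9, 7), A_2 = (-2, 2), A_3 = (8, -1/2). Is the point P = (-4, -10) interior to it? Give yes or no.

no

Barycentric coordinates of P: (-50/13, 503/65, -188/65).
The three coordinates are negative, positive, negative; a point is interior exactly when all three are positive.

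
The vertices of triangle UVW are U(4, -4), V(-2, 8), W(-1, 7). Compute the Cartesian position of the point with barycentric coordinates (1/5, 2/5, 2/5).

P = (1/5)·U + (2/5)·V + (2/5)·W.
x-coordinate: (1/5)·4 + (2/5)·(-2) + (2/5)·(-1) = -2/5.
y-coordinate: (1/5)·(-4) + (2/5)·8 + (2/5)·7 = 26/5.

(-2/5, 26/5)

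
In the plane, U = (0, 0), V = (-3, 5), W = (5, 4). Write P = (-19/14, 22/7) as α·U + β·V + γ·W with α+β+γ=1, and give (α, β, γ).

Signed area of the reference triangle: [UVW] = ½·(0·(5−4) + (-3)·(4−0) + 5·(0−5)) = ½·(0 − 12 − 25) = -37/2.
[PVW] = ½·((-19/14)·(5−4) + (-3)·(4−(22/7)) + 5·(22/7−5)) = ½·(-19/14 − 18/7 − 65/7) = -185/28, so the U-coordinate is (-185/28)/(-37/2) = 5/14.
[UPW] = ½·(0·(22/7−4) + (-19/14)·(4−0) + 5·(0−(22/7))) = ½·(0 − 38/7 − 110/7) = -74/7, so the V-coordinate is 4/7.
[UVP] = ½·(0·(5−(22/7)) + (-3)·(22/7−0) + (-19/14)·(0−5)) = ½·(0 − 66/7 + 95/14) = -37/28, so the W-coordinate is 1/14.

(5/14, 4/7, 1/14)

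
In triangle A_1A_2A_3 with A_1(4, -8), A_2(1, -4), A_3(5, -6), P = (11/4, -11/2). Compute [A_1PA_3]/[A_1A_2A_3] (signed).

[A_1A_2A_3] = ½·(4·(-4−(-6)) + 1·(-6−(-8)) + 5·(-8−(-4))) = ½·(8 + 2 − 20) = -5.
[A_1PA_3] = ½·(4·(-11/2−(-6)) + (11/4)·(-6−(-8)) + 5·(-8−(-11/2))) = ½·(2 + 11/2 − 25/2) = -5/2, so the ratio is (-5/2)/(-5) = 1/2.

1/2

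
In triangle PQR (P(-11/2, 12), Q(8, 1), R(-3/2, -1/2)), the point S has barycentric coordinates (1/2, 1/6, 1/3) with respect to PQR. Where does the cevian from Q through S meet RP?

Line QS meets RP where the Q-coordinate vanishes; zeroing S's Q-weight and renormalizing leaves R, P-weights 1/3 : 1/2 → (2/5, 3/5).
So T = (2/5)·R + (3/5)·P = (-39/10, 7).

(-39/10, 7)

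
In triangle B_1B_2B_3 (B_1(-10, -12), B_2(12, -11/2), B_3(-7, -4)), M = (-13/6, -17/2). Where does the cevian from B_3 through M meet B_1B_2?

(-6/5, -47/5)

Barycentric coordinates of M with respect to B_1B_2B_3: (1/2, 1/3, 1/6).
On side B_1B_2 the B_3-coordinate is zero; dropping M's B_3-weight 1/6 and renormalizing the remaining 1/2 : 1/3 gives weights 3/5, 2/5 on B_1, B_2.
N = (3/5)·(-10, -12) + (2/5)·(12, -11/2) = (-6/5, -47/5).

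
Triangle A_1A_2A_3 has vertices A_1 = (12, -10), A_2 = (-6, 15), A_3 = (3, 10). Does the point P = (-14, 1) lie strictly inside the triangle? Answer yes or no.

Barycentric coordinates of P: (166/135, 421/135, -452/135).
The three coordinates are positive, positive, negative; a point is interior exactly when all three are positive.

no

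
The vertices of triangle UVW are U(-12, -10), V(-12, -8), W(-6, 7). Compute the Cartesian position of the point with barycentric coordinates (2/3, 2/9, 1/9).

P = (2/3)·U + (2/9)·V + (1/9)·W.
x-coordinate: (2/3)·(-12) + (2/9)·(-12) + (1/9)·(-6) = -34/3.
y-coordinate: (2/3)·(-10) + (2/9)·(-8) + (1/9)·7 = -23/3.

(-34/3, -23/3)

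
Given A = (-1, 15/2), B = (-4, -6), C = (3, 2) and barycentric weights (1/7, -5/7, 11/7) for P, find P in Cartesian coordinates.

P = (1/7)·A + (-5/7)·B + (11/7)·C.
x-coordinate: (1/7)·(-1) + (-5/7)·(-4) + (11/7)·3 = 52/7.
y-coordinate: (1/7)·(15/2) + (-5/7)·(-6) + (11/7)·2 = 17/2.

(52/7, 17/2)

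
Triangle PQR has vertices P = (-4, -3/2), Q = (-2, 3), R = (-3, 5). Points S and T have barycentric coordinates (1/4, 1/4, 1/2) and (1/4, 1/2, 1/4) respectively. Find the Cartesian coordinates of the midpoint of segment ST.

Barycentric coordinates of the midpoint are the average: (1/4, 3/8, 3/8).
Converting: (1/4)·P + (3/8)·Q + (3/8)·R = (-23/8, 21/8).

(-23/8, 21/8)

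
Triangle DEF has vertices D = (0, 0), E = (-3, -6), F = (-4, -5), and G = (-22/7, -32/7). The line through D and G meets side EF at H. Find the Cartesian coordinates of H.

Barycentric coordinates of G with respect to DEF: (1/7, 2/7, 4/7).
On side EF the D-coordinate is zero; dropping G's D-weight 1/7 and renormalizing the remaining 2/7 : 4/7 gives weights 1/3, 2/3 on E, F.
H = (1/3)·(-3, -6) + (2/3)·(-4, -5) = (-11/3, -16/3).

(-11/3, -16/3)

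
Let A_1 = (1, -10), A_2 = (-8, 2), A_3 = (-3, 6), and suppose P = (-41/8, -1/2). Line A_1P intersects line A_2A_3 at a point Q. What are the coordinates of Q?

(-43/6, 8/3)

Barycentric coordinates of P with respect to A_1A_2A_3: (1/4, 5/8, 1/8).
On side A_2A_3 the A_1-coordinate is zero; dropping P's A_1-weight 1/4 and renormalizing the remaining 5/8 : 1/8 gives weights 5/6, 1/6 on A_2, A_3.
Q = (5/6)·(-8, 2) + (1/6)·(-3, 6) = (-43/6, 8/3).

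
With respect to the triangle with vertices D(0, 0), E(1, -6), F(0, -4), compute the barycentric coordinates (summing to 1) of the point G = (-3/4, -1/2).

Signed area of the reference triangle: [DEF] = ½·(0·(-6−(-4)) + 1·(-4−0) + 0·(0−(-6))) = ½·(0 − 4 + 0) = -2.
[GEF] = ½·((-3/4)·(-6−(-4)) + 1·(-4−(-1/2)) + 0·(-1/2−(-6))) = ½·(3/2 − 7/2 + 0) = -1, so the D-coordinate is (-1)/(-2) = 1/2.
[DGF] = ½·(0·(-1/2−(-4)) + (-3/4)·(-4−0) + 0·(0−(-1/2))) = ½·(0 + 3 + 0) = 3/2, so the E-coordinate is -3/4.
[DEG] = ½·(0·(-6−(-1/2)) + 1·(-1/2−0) + (-3/4)·(0−(-6))) = ½·(0 − 1/2 − 9/2) = -5/2, so the F-coordinate is 5/4.
Check: 1/2 − 3/4 + 5/4 = 1.

(1/2, -3/4, 5/4)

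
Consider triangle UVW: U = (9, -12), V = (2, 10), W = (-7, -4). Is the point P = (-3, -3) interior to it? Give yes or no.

yes

Barycentric coordinates of P: (47/296, 6/37, 201/296).
The three coordinates are positive, positive, positive; a point is interior exactly when all three are positive.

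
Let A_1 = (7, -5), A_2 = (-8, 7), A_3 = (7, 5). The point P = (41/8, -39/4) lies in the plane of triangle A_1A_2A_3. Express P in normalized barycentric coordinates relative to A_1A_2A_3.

Signed area of the reference triangle: [A_1A_2A_3] = ½·(7·(7−5) + (-8)·(5−(-5)) + 7·(-5−7)) = ½·(14 − 80 − 84) = -75.
[PA_2A_3] = ½·((41/8)·(7−5) + (-8)·(5−(-39/4)) + 7·(-39/4−7)) = ½·(41/4 − 118 − 469/4) = -225/2, so the A_1-coordinate is (-225/2)/(-75) = 3/2.
[A_1PA_3] = ½·(7·(-39/4−5) + (41/8)·(5−(-5)) + 7·(-5−(-39/4))) = ½·(-413/4 + 205/4 + 133/4) = -75/8, so the A_2-coordinate is 1/8.
[A_1A_2P] = ½·(7·(7−(-39/4)) + (-8)·(-39/4−(-5)) + (41/8)·(-5−7)) = ½·(469/4 + 38 − 123/2) = 375/8, so the A_3-coordinate is -5/8.

(3/2, 1/8, -5/8)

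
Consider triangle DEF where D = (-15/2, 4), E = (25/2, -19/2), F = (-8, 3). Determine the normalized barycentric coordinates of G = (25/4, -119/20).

Signed area of the reference triangle: [DEF] = ½·((-15/2)·(-19/2−3) + (25/2)·(3−4) + (-8)·(4−(-19/2))) = ½·(375/4 − 25/2 − 108) = -107/8.
[GEF] = ½·((25/4)·(-19/2−3) + (25/2)·(3−(-119/20)) + (-8)·(-119/20−(-19/2))) = ½·(-625/8 + 895/8 − 142/5) = 107/40, so the D-coordinate is (107/40)/(-107/8) = -1/5.
[DGF] = ½·((-15/2)·(-119/20−3) + (25/4)·(3−4) + (-8)·(4−(-119/20))) = ½·(537/8 − 25/4 − 398/5) = -749/80, so the E-coordinate is 7/10.
[DEG] = ½·((-15/2)·(-19/2−(-119/20)) + (25/2)·(-119/20−4) + (25/4)·(4−(-19/2))) = ½·(213/8 − 995/8 + 675/8) = -107/16, so the F-coordinate is 1/2.

(-1/5, 7/10, 1/2)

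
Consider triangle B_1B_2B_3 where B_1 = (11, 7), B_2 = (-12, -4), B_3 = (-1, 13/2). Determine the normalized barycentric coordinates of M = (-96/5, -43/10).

(-3/5, 1, 3/5)

Signed area of the reference triangle: [B_1B_2B_3] = ½·(11·(-4−(13/2)) + (-12)·(13/2−7) + (-1)·(7−(-4))) = ½·(-231/2 + 6 − 11) = -241/4.
[MB_2B_3] = ½·((-96/5)·(-4−(13/2)) + (-12)·(13/2−(-43/10)) + (-1)·(-43/10−(-4))) = ½·(1008/5 − 648/5 + 3/10) = 723/20, so the B_1-coordinate is (723/20)/(-241/4) = -3/5.
[B_1MB_3] = ½·(11·(-43/10−(13/2)) + (-96/5)·(13/2−7) + (-1)·(7−(-43/10))) = ½·(-594/5 + 48/5 − 113/10) = -241/4, so the B_2-coordinate is 1.
[B_1B_2M] = ½·(11·(-4−(-43/10)) + (-12)·(-43/10−7) + (-96/5)·(7−(-4))) = ½·(33/10 + 678/5 − 1056/5) = -723/20, so the B_3-coordinate is 3/5.
Check: -3/5 + 1 + 3/5 = 1.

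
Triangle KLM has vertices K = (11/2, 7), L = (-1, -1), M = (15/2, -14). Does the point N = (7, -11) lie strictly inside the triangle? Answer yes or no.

Barycentric coordinates of N: (38/305, 9/305, 258/305).
The three coordinates are positive, positive, positive; a point is interior exactly when all three are positive.

yes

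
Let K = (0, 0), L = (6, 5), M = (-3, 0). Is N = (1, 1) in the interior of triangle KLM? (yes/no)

yes

Barycentric coordinates of N: (11/15, 1/5, 1/15).
The three coordinates are positive, positive, positive; a point is interior exactly when all three are positive.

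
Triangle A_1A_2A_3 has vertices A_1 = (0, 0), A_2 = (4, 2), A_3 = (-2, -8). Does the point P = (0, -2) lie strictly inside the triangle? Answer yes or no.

yes

Barycentric coordinates of P: (4/7, 1/7, 2/7).
The three coordinates are positive, positive, positive; a point is interior exactly when all three are positive.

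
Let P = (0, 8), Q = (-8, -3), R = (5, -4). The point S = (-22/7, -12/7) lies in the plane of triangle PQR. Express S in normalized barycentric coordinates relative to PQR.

(1/7, 4/7, 2/7)

Signed area of the reference triangle: [PQR] = ½·(0·(-3−(-4)) + (-8)·(-4−8) + 5·(8−(-3))) = ½·(0 + 96 + 55) = 151/2.
[SQR] = ½·((-22/7)·(-3−(-4)) + (-8)·(-4−(-12/7)) + 5·(-12/7−(-3))) = ½·(-22/7 + 128/7 + 45/7) = 151/14, so the P-coordinate is (151/14)/(151/2) = 1/7.
[PSR] = ½·(0·(-12/7−(-4)) + (-22/7)·(-4−8) + 5·(8−(-12/7))) = ½·(0 + 264/7 + 340/7) = 302/7, so the Q-coordinate is 4/7.
[PQS] = ½·(0·(-3−(-12/7)) + (-8)·(-12/7−8) + (-22/7)·(8−(-3))) = ½·(0 + 544/7 − 242/7) = 151/7, so the R-coordinate is 2/7.
Check: 1/7 + 4/7 + 2/7 = 1.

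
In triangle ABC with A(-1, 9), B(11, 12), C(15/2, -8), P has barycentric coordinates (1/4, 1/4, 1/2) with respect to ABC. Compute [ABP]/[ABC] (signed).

1/2

The signed ratio [ABP]/[ABC] equals the barycentric coordinate of P at vertex C, which is 1/2.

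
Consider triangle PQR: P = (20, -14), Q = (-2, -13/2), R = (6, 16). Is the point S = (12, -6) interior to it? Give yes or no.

yes

Barycentric coordinates of S: (311/555, 128/555, 116/555).
The three coordinates are positive, positive, positive; a point is interior exactly when all three are positive.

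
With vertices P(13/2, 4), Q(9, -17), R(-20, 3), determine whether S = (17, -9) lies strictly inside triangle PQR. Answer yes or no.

no

Barycentric coordinates of S: (392/559, 355/559, -188/559).
The three coordinates are positive, positive, negative; a point is interior exactly when all three are positive.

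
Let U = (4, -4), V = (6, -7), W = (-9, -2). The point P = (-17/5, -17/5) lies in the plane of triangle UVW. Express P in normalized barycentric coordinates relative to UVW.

Signed area of the reference triangle: [UVW] = ½·(4·(-7−(-2)) + 6·(-2−(-4)) + (-9)·(-4−(-7))) = ½·(-20 + 12 − 27) = -35/2.
[PVW] = ½·((-17/5)·(-7−(-2)) + 6·(-2−(-17/5)) + (-9)·(-17/5−(-7))) = ½·(17 + 42/5 − 162/5) = -7/2, so the U-coordinate is (-7/2)/(-35/2) = 1/5.
[UPW] = ½·(4·(-17/5−(-2)) + (-17/5)·(-2−(-4)) + (-9)·(-4−(-17/5))) = ½·(-28/5 − 34/5 + 27/5) = -7/2, so the V-coordinate is 1/5.
[UVP] = ½·(4·(-7−(-17/5)) + 6·(-17/5−(-4)) + (-17/5)·(-4−(-7))) = ½·(-72/5 + 18/5 − 51/5) = -21/2, so the W-coordinate is 3/5.
Check: 1/5 + 1/5 + 3/5 = 1.

(1/5, 1/5, 3/5)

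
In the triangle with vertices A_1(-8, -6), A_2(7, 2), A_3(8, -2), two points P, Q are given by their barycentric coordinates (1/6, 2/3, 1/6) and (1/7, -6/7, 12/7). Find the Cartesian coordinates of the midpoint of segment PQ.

Barycentric coordinates of the midpoint are the average: (13/84, -2/21, 79/84).
Converting: (13/84)·A_1 + (-2/21)·A_2 + (79/84)·A_3 = (118/21, -3).

(118/21, -3)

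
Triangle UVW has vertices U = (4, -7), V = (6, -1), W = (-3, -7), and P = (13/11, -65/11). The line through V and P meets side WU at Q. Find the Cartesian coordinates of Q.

(1/9, -7)

Barycentric coordinates of P with respect to UVW: (4/11, 2/11, 5/11).
On side WU the V-coordinate is zero; dropping P's V-weight 2/11 and renormalizing the remaining 5/11 : 4/11 gives weights 5/9, 4/9 on W, U.
Q = (5/9)·(-3, -7) + (4/9)·(4, -7) = (1/9, -7).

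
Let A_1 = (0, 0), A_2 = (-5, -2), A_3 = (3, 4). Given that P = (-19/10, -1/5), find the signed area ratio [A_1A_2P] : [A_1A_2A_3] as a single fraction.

1/5

[A_1A_2A_3] = ½·(0·(-2−4) + (-5)·(4−0) + 3·(0−(-2))) = ½·(0 − 20 + 6) = -7.
[A_1A_2P] = ½·(0·(-2−(-1/5)) + (-5)·(-1/5−0) + (-19/10)·(0−(-2))) = ½·(0 + 1 − 19/5) = -7/5, so the ratio is (-7/5)/(-7) = 1/5.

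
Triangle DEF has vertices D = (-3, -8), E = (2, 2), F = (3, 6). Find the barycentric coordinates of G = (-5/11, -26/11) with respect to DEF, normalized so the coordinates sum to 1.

(6/11, 2/11, 3/11)

Signed area of the reference triangle: [DEF] = ½·((-3)·(2−6) + 2·(6−(-8)) + 3·(-8−2)) = ½·(12 + 28 − 30) = 5.
[GEF] = ½·((-5/11)·(2−6) + 2·(6−(-26/11)) + 3·(-26/11−2)) = ½·(20/11 + 184/11 − 144/11) = 30/11, so the D-coordinate is (30/11)/5 = 6/11.
[DGF] = ½·((-3)·(-26/11−6) + (-5/11)·(6−(-8)) + 3·(-8−(-26/11))) = ½·(276/11 − 70/11 − 186/11) = 10/11, so the E-coordinate is 2/11.
[DEG] = ½·((-3)·(2−(-26/11)) + 2·(-26/11−(-8)) + (-5/11)·(-8−2)) = ½·(-144/11 + 124/11 + 50/11) = 15/11, so the F-coordinate is 3/11.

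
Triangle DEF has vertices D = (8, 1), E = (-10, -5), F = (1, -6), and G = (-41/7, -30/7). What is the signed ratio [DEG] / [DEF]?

1/7

[DEF] = ½·(8·(-5−(-6)) + (-10)·(-6−1) + 1·(1−(-5))) = ½·(8 + 70 + 6) = 42.
[DEG] = ½·(8·(-5−(-30/7)) + (-10)·(-30/7−1) + (-41/7)·(1−(-5))) = ½·(-40/7 + 370/7 − 246/7) = 6, so the ratio is 6/42 = 1/7.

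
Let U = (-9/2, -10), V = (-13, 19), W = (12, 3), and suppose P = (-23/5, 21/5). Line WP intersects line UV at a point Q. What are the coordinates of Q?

(-35/4, 9/2)

Barycentric coordinates of P with respect to UVW: (2/5, 2/5, 1/5).
On side UV the W-coordinate is zero; dropping P's W-weight 1/5 and renormalizing the remaining 2/5 : 2/5 gives weights 1/2, 1/2 on U, V.
Q = (1/2)·(-9/2, -10) + (1/2)·(-13, 19) = (-35/4, 9/2).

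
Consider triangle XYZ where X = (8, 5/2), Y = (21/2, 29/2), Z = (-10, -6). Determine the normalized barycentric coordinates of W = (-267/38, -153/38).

Signed area of the reference triangle: [XYZ] = ½·(8·(29/2−(-6)) + (21/2)·(-6−(5/2)) + (-10)·(5/2−(29/2))) = ½·(164 − 357/4 + 120) = 779/8.
[WYZ] = ½·((-267/38)·(29/2−(-6)) + (21/2)·(-6−(-153/38)) + (-10)·(-153/38−(29/2))) = ½·(-10947/76 − 1575/76 + 3520/19) = 41/4, so the X-coordinate is (41/4)/(779/8) = 2/19.
[XWZ] = ½·(8·(-153/38−(-6)) + (-267/38)·(-6−(5/2)) + (-10)·(5/2−(-153/38))) = ½·(300/19 + 4539/76 − 1240/19) = 41/8, so the Y-coordinate is 1/19.
[XYW] = ½·(8·(29/2−(-153/38)) + (21/2)·(-153/38−(5/2)) + (-267/38)·(5/2−(29/2))) = ½·(2816/19 − 1302/19 + 1602/19) = 82, so the Z-coordinate is 16/19.

(2/19, 1/19, 16/19)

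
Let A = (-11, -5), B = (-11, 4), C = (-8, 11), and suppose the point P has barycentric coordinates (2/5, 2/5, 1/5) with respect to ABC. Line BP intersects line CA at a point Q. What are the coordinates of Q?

(-10, 1/3)

Line BP meets CA where the B-coordinate vanishes; zeroing P's B-weight and renormalizing leaves C, A-weights 1/5 : 2/5 → (1/3, 2/3).
So Q = (1/3)·C + (2/3)·A = (-10, 1/3).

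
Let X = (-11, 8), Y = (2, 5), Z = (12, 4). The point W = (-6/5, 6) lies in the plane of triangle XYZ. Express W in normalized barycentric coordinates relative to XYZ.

Signed area of the reference triangle: [XYZ] = ½·((-11)·(5−4) + 2·(4−8) + 12·(8−5)) = ½·(-11 − 8 + 36) = 17/2.
[WYZ] = ½·((-6/5)·(5−4) + 2·(4−6) + 12·(6−5)) = ½·(-6/5 − 4 + 12) = 17/5, so the X-coordinate is (17/5)/(17/2) = 2/5.
[XWZ] = ½·((-11)·(6−4) + (-6/5)·(4−8) + 12·(8−6)) = ½·(-22 + 24/5 + 24) = 17/5, so the Y-coordinate is 2/5.
[XYW] = ½·((-11)·(5−6) + 2·(6−8) + (-6/5)·(8−5)) = ½·(11 − 4 − 18/5) = 17/10, so the Z-coordinate is 1/5.

(2/5, 2/5, 1/5)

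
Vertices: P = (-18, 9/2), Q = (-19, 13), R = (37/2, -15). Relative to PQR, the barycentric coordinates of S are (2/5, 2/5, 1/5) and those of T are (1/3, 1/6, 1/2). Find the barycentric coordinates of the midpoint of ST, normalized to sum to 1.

Since both coordinate triples sum to 1, the midpoint's barycentrics are the componentwise average.
(2/5+1/3)/2 = 11/30; similarly 17/60 and 7/20.

(11/30, 17/60, 7/20)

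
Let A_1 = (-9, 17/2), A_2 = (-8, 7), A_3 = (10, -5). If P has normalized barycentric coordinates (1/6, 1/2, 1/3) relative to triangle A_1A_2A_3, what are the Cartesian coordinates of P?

P = (1/6)·A_1 + (1/2)·A_2 + (1/3)·A_3.
x-coordinate: (1/6)·(-9) + (1/2)·(-8) + (1/3)·10 = -13/6.
y-coordinate: (1/6)·(17/2) + (1/2)·7 + (1/3)·(-5) = 13/4.

(-13/6, 13/4)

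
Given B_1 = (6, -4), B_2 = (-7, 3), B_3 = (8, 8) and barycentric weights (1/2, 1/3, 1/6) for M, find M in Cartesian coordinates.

M = (1/2)·B_1 + (1/3)·B_2 + (1/6)·B_3.
x-coordinate: (1/2)·6 + (1/3)·(-7) + (1/6)·8 = 2.
y-coordinate: (1/2)·(-4) + (1/3)·3 + (1/6)·8 = 1/3.

(2, 1/3)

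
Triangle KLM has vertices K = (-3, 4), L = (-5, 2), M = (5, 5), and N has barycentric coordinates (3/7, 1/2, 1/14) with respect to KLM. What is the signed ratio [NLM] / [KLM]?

3/7

The signed ratio [NLM]/[KLM] equals the barycentric coordinate of N at vertex K, which is 3/7.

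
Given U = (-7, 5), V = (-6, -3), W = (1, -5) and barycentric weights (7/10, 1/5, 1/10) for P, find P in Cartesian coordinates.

(-6, 12/5)

P = (7/10)·U + (1/5)·V + (1/10)·W.
x-coordinate: (7/10)·(-7) + (1/5)·(-6) + (1/10)·1 = -6.
y-coordinate: (7/10)·5 + (1/5)·(-3) + (1/10)·(-5) = 12/5.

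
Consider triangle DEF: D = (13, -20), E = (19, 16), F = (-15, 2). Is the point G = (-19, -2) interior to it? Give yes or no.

Barycentric coordinates of G: (4/57, -10/57, 21/19).
The three coordinates are positive, negative, positive; a point is interior exactly when all three are positive.

no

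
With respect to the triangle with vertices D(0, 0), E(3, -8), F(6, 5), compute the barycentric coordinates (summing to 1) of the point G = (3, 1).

(3/7, 1/7, 3/7)

Signed area of the reference triangle: [DEF] = ½·(0·(-8−5) + 3·(5−0) + 6·(0−(-8))) = ½·(0 + 15 + 48) = 63/2.
[GEF] = ½·(3·(-8−5) + 3·(5−1) + 6·(1−(-8))) = ½·(-39 + 12 + 54) = 27/2, so the D-coordinate is (27/2)/(63/2) = 3/7.
[DGF] = ½·(0·(1−5) + 3·(5−0) + 6·(0−1)) = ½·(0 + 15 − 6) = 9/2, so the E-coordinate is 1/7.
[DEG] = ½·(0·(-8−1) + 3·(1−0) + 3·(0−(-8))) = ½·(0 + 3 + 24) = 27/2, so the F-coordinate is 3/7.
Check: 3/7 + 1/7 + 3/7 = 1.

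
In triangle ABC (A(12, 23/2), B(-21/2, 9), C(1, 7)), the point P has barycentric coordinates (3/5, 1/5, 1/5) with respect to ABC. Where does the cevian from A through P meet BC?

(-19/4, 8)

Line AP meets BC where the A-coordinate vanishes; zeroing P's A-weight and renormalizing leaves B, C-weights 1/5 : 1/5 → (1/2, 1/2).
So Q = (1/2)·B + (1/2)·C = (-19/4, 8).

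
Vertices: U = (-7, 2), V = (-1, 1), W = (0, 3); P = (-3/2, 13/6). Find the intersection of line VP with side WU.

Barycentric coordinates of P with respect to UVW: (1/6, 1/3, 1/2).
On side WU the V-coordinate is zero; dropping P's V-weight 1/3 and renormalizing the remaining 1/2 : 1/6 gives weights 3/4, 1/4 on W, U.
Q = (3/4)·(0, 3) + (1/4)·(-7, 2) = (-7/4, 11/4).

(-7/4, 11/4)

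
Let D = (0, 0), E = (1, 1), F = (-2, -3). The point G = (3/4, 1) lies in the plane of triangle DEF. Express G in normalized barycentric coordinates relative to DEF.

Signed area of the reference triangle: [DEF] = ½·(0·(1−(-3)) + 1·(-3−0) + (-2)·(0−1)) = ½·(0 − 3 + 2) = -1/2.
[GEF] = ½·((3/4)·(1−(-3)) + 1·(-3−1) + (-2)·(1−1)) = ½·(3 − 4 + 0) = -1/2, so the D-coordinate is (-1/2)/(-1/2) = 1.
[DGF] = ½·(0·(1−(-3)) + (3/4)·(-3−0) + (-2)·(0−1)) = ½·(0 − 9/4 + 2) = -1/8, so the E-coordinate is 1/4.
[DEG] = ½·(0·(1−1) + 1·(1−0) + (3/4)·(0−1)) = ½·(0 + 1 − 3/4) = 1/8, so the F-coordinate is -1/4.

(1, 1/4, -1/4)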